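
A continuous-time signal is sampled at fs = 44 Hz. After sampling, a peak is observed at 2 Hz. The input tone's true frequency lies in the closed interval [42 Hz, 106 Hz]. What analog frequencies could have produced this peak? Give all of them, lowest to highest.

Frequencies that alias to 2 Hz are k·fs ± 2 Hz for integer k ≥ 0.
k=0: 2 Hz.
k=1: 42 Hz, 46 Hz.
k=2: 86 Hz, 90 Hz.
k=3: 130 Hz, 134 Hz.
Within [42 Hz, 106 Hz]: 42 Hz, 46 Hz, 86 Hz, 90 Hz.

42 Hz, 46 Hz, 86 Hz, 90 Hz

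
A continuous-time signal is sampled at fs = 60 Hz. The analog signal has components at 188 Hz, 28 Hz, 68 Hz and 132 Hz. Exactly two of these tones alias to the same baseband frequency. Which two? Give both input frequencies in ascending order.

68 Hz, 188 Hz

fs/2 = 30 Hz.
188 Hz mod fs = 8 Hz.
8 Hz ≤ fs/2 = 30 Hz, appears at 8 Hz.
28 Hz ≤ fs/2 = 30 Hz, passes unchanged.
68 Hz mod fs = 8 Hz.
8 Hz ≤ fs/2 = 30 Hz, appears at 8 Hz.
132 Hz mod fs = 12 Hz.
12 Hz ≤ fs/2 = 30 Hz, appears at 12 Hz.
68 Hz and 188 Hz both map to 8 Hz.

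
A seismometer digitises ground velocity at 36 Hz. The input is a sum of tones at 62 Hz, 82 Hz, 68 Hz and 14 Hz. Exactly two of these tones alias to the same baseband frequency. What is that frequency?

10 Hz

fs/2 = 18 Hz.
62 Hz mod fs = 26 Hz.
26 Hz > fs/2 = 18 Hz, folds to fs − 26 Hz = 10 Hz.
82 Hz mod fs = 10 Hz.
10 Hz ≤ fs/2 = 18 Hz, appears at 10 Hz.
68 Hz mod fs = 32 Hz.
32 Hz > fs/2 = 18 Hz, folds to fs − 32 Hz = 4 Hz.
14 Hz ≤ fs/2 = 18 Hz, passes unchanged.
62 Hz and 82 Hz both map to 10 Hz.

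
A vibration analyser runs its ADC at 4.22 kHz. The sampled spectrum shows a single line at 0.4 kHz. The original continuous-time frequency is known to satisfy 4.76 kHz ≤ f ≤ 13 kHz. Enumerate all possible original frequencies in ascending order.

Frequencies that alias to 0.4 kHz are k·fs ± 0.4 kHz for integer k ≥ 0.
k=0: 0.4 kHz.
k=1: 3.82 kHz, 4.62 kHz.
k=2: 8.04 kHz, 8.84 kHz.
k=3: 12.26 kHz, 13.06 kHz.
k=4: 16.48 kHz, 17.28 kHz.
Within [4.76 kHz, 13 kHz]: 8.04 kHz, 8.84 kHz, 12.26 kHz.

8.04 kHz, 8.84 kHz, 12.26 kHz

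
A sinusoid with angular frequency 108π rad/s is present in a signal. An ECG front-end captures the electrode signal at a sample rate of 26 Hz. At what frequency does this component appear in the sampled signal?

ω = 108π rad/s → f = ω/(2π) = 54 Hz.
54 Hz mod fs = 2 Hz.
2 Hz ≤ fs/2 = 13 Hz, appears at 2 Hz.

2 Hz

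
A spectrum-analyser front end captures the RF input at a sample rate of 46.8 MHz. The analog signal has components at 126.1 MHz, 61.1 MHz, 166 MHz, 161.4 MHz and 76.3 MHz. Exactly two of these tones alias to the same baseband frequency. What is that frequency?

14.3 MHz

fs/2 = 23.4 MHz.
126.1 MHz mod fs = 32.5 MHz.
32.5 MHz > fs/2 = 23.4 MHz, folds to fs − 32.5 MHz = 14.3 MHz.
61.1 MHz mod fs = 14.3 MHz.
14.3 MHz ≤ fs/2 = 23.4 MHz, appears at 14.3 MHz.
166 MHz mod fs = 25.6 MHz.
25.6 MHz > fs/2 = 23.4 MHz, folds to fs − 25.6 MHz = 21.2 MHz.
161.4 MHz mod fs = 21 MHz.
21 MHz ≤ fs/2 = 23.4 MHz, appears at 21 MHz.
76.3 MHz mod fs = 29.5 MHz.
29.5 MHz > fs/2 = 23.4 MHz, folds to fs − 29.5 MHz = 17.3 MHz.
61.1 MHz and 126.1 MHz both map to 14.3 MHz.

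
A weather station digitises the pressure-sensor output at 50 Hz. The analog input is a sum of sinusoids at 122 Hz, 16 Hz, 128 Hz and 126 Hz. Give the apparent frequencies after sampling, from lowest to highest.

fs/2 = 25 Hz.
122 Hz mod fs = 22 Hz.
22 Hz ≤ fs/2 = 25 Hz, appears at 22 Hz.
16 Hz ≤ fs/2 = 25 Hz, passes unchanged.
128 Hz mod fs = 28 Hz.
28 Hz > fs/2 = 25 Hz, folds to fs − 28 Hz = 22 Hz.
126 Hz mod fs = 26 Hz.
26 Hz > fs/2 = 25 Hz, folds to fs − 26 Hz = 24 Hz.
Distinct values: {16 Hz, 22 Hz, 24 Hz}.

16 Hz, 22 Hz, 24 Hz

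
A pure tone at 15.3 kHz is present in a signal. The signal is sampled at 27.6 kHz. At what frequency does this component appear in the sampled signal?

15.3 kHz > fs/2 = 13.8 kHz, folds to fs − 15.3 kHz = 12.3 kHz.

12.3 kHz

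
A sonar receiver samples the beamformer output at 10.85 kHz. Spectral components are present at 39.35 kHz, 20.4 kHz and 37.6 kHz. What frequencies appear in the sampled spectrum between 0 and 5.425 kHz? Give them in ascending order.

1.3 kHz, 4.05 kHz, 5.05 kHz

fs/2 = 5.425 kHz.
39.35 kHz mod fs = 6.8 kHz.
6.8 kHz > fs/2 = 5.425 kHz, folds to fs − 6.8 kHz = 4.05 kHz.
20.4 kHz mod fs = 9.55 kHz.
9.55 kHz > fs/2 = 5.425 kHz, folds to fs − 9.55 kHz = 1.3 kHz.
37.6 kHz mod fs = 5.05 kHz.
5.05 kHz ≤ fs/2 = 5.425 kHz, appears at 5.05 kHz.
Distinct values: {1.3 kHz, 4.05 kHz, 5.05 kHz}.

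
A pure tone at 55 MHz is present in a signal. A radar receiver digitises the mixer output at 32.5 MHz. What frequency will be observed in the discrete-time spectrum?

55 MHz mod fs = 22.5 MHz.
22.5 MHz > fs/2 = 16.25 MHz, folds to fs − 22.5 MHz = 10 MHz.

10 MHz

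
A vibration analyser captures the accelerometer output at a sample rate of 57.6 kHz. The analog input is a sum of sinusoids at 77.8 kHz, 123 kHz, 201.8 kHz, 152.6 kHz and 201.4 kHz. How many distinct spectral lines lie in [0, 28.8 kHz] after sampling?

3

fs/2 = 28.8 kHz.
77.8 kHz mod fs = 20.2 kHz.
20.2 kHz ≤ fs/2 = 28.8 kHz, appears at 20.2 kHz.
123 kHz mod fs = 7.8 kHz.
7.8 kHz ≤ fs/2 = 28.8 kHz, appears at 7.8 kHz.
201.8 kHz mod fs = 29 kHz.
29 kHz > fs/2 = 28.8 kHz, folds to fs − 29 kHz = 28.6 kHz.
152.6 kHz mod fs = 37.4 kHz.
37.4 kHz > fs/2 = 28.8 kHz, folds to fs − 37.4 kHz = 20.2 kHz.
201.4 kHz mod fs = 28.6 kHz.
28.6 kHz ≤ fs/2 = 28.8 kHz, appears at 28.6 kHz.
Distinct values: {7.8 kHz, 20.2 kHz, 28.6 kHz} → 3.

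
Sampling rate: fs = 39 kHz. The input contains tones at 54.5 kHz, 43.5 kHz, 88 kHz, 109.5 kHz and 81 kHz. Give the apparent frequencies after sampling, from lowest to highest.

3 kHz, 4.5 kHz, 7.5 kHz, 10 kHz, 15.5 kHz

fs/2 = 19.5 kHz.
54.5 kHz mod fs = 15.5 kHz.
15.5 kHz ≤ fs/2 = 19.5 kHz, appears at 15.5 kHz.
43.5 kHz mod fs = 4.5 kHz.
4.5 kHz ≤ fs/2 = 19.5 kHz, appears at 4.5 kHz.
88 kHz mod fs = 10 kHz.
10 kHz ≤ fs/2 = 19.5 kHz, appears at 10 kHz.
109.5 kHz mod fs = 31.5 kHz.
31.5 kHz > fs/2 = 19.5 kHz, folds to fs − 31.5 kHz = 7.5 kHz.
81 kHz mod fs = 3 kHz.
3 kHz ≤ fs/2 = 19.5 kHz, appears at 3 kHz.
Distinct values: {3 kHz, 4.5 kHz, 7.5 kHz, 10 kHz, 15.5 kHz}.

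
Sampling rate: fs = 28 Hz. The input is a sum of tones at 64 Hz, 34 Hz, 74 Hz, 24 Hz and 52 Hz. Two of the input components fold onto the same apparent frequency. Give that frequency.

fs/2 = 14 Hz.
64 Hz mod fs = 8 Hz.
8 Hz ≤ fs/2 = 14 Hz, appears at 8 Hz.
34 Hz mod fs = 6 Hz.
6 Hz ≤ fs/2 = 14 Hz, appears at 6 Hz.
74 Hz mod fs = 18 Hz.
18 Hz > fs/2 = 14 Hz, folds to fs − 18 Hz = 10 Hz.
24 Hz > fs/2 = 14 Hz, folds to fs − 24 Hz = 4 Hz.
52 Hz mod fs = 24 Hz.
24 Hz > fs/2 = 14 Hz, folds to fs − 24 Hz = 4 Hz.
24 Hz and 52 Hz both map to 4 Hz.

4 Hz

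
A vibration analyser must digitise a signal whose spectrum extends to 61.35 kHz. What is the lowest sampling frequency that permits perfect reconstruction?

Nyquist rate = 2 × 61.35 kHz = 122.7 kHz.

122.7 kHz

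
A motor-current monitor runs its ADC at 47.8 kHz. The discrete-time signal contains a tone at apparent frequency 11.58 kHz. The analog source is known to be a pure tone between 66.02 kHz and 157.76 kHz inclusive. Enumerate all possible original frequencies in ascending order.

Frequencies that alias to 11.58 kHz are k·fs ± 11.58 kHz for integer k ≥ 0.
k=0: 11.58 kHz.
k=1: 36.22 kHz, 59.38 kHz.
k=2: 84.02 kHz, 107.18 kHz.
k=3: 131.82 kHz, 154.98 kHz.
k=4: 179.62 kHz, 202.78 kHz.
Within [66.02 kHz, 157.76 kHz]: 84.02 kHz, 107.18 kHz, 131.82 kHz, 154.98 kHz.

84.02 kHz, 107.18 kHz, 131.82 kHz, 154.98 kHz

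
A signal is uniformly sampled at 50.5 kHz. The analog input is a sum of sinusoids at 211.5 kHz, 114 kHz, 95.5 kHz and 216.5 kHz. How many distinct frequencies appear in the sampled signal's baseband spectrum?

fs/2 = 25.25 kHz.
211.5 kHz mod fs = 9.5 kHz.
9.5 kHz ≤ fs/2 = 25.25 kHz, appears at 9.5 kHz.
114 kHz mod fs = 13 kHz.
13 kHz ≤ fs/2 = 25.25 kHz, appears at 13 kHz.
95.5 kHz mod fs = 45 kHz.
45 kHz > fs/2 = 25.25 kHz, folds to fs − 45 kHz = 5.5 kHz.
216.5 kHz mod fs = 14.5 kHz.
14.5 kHz ≤ fs/2 = 25.25 kHz, appears at 14.5 kHz.
Distinct values: {5.5 kHz, 9.5 kHz, 13 kHz, 14.5 kHz} → 4.

4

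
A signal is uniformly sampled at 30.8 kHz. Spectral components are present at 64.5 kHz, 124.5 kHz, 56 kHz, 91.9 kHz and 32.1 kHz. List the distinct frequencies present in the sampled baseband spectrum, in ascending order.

0.5 kHz, 1.3 kHz, 2.9 kHz, 5.6 kHz

fs/2 = 15.4 kHz.
64.5 kHz mod fs = 2.9 kHz.
2.9 kHz ≤ fs/2 = 15.4 kHz, appears at 2.9 kHz.
124.5 kHz mod fs = 1.3 kHz.
1.3 kHz ≤ fs/2 = 15.4 kHz, appears at 1.3 kHz.
56 kHz mod fs = 25.2 kHz.
25.2 kHz > fs/2 = 15.4 kHz, folds to fs − 25.2 kHz = 5.6 kHz.
91.9 kHz mod fs = 30.3 kHz.
30.3 kHz > fs/2 = 15.4 kHz, folds to fs − 30.3 kHz = 0.5 kHz.
32.1 kHz mod fs = 1.3 kHz.
1.3 kHz ≤ fs/2 = 15.4 kHz, appears at 1.3 kHz.
Distinct values: {0.5 kHz, 1.3 kHz, 2.9 kHz, 5.6 kHz}.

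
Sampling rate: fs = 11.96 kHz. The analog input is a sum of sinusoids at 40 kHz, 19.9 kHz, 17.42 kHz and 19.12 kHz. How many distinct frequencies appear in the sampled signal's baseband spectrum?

4

fs/2 = 5.98 kHz.
40 kHz mod fs = 4.12 kHz.
4.12 kHz ≤ fs/2 = 5.98 kHz, appears at 4.12 kHz.
19.9 kHz mod fs = 7.94 kHz.
7.94 kHz > fs/2 = 5.98 kHz, folds to fs − 7.94 kHz = 4.02 kHz.
17.42 kHz mod fs = 5.46 kHz.
5.46 kHz ≤ fs/2 = 5.98 kHz, appears at 5.46 kHz.
19.12 kHz mod fs = 7.16 kHz.
7.16 kHz > fs/2 = 5.98 kHz, folds to fs − 7.16 kHz = 4.8 kHz.
Distinct values: {4.02 kHz, 4.12 kHz, 4.8 kHz, 5.46 kHz} → 4.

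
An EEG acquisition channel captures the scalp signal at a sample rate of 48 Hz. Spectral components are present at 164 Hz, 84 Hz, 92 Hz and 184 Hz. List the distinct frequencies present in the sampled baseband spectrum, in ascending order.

4 Hz, 8 Hz, 12 Hz, 20 Hz

fs/2 = 24 Hz.
164 Hz mod fs = 20 Hz.
20 Hz ≤ fs/2 = 24 Hz, appears at 20 Hz.
84 Hz mod fs = 36 Hz.
36 Hz > fs/2 = 24 Hz, folds to fs − 36 Hz = 12 Hz.
92 Hz mod fs = 44 Hz.
44 Hz > fs/2 = 24 Hz, folds to fs − 44 Hz = 4 Hz.
184 Hz mod fs = 40 Hz.
40 Hz > fs/2 = 24 Hz, folds to fs − 40 Hz = 8 Hz.
Distinct values: {4 Hz, 8 Hz, 12 Hz, 20 Hz}.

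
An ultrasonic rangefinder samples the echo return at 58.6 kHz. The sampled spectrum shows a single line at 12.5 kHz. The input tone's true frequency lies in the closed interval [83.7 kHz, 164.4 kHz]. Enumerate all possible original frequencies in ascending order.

Frequencies that alias to 12.5 kHz are k·fs ± 12.5 kHz for integer k ≥ 0.
k=0: 12.5 kHz.
k=1: 46.1 kHz, 71.1 kHz.
k=2: 104.7 kHz, 129.7 kHz.
k=3: 163.3 kHz, 188.3 kHz.
k=4: 221.9 kHz, 246.9 kHz.
Within [83.7 kHz, 164.4 kHz]: 104.7 kHz, 129.7 kHz, 163.3 kHz.

104.7 kHz, 129.7 kHz, 163.3 kHz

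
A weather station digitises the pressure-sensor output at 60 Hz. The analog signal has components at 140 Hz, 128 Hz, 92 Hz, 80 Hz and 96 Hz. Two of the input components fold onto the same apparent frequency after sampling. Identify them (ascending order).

80 Hz, 140 Hz

fs/2 = 30 Hz.
140 Hz mod fs = 20 Hz.
20 Hz ≤ fs/2 = 30 Hz, appears at 20 Hz.
128 Hz mod fs = 8 Hz.
8 Hz ≤ fs/2 = 30 Hz, appears at 8 Hz.
92 Hz mod fs = 32 Hz.
32 Hz > fs/2 = 30 Hz, folds to fs − 32 Hz = 28 Hz.
80 Hz mod fs = 20 Hz.
20 Hz ≤ fs/2 = 30 Hz, appears at 20 Hz.
96 Hz mod fs = 36 Hz.
36 Hz > fs/2 = 30 Hz, folds to fs − 36 Hz = 24 Hz.
80 Hz and 140 Hz both map to 20 Hz.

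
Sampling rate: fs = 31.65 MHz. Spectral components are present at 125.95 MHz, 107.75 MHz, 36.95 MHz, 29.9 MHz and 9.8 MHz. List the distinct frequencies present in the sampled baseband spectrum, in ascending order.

fs/2 = 15.825 MHz.
125.95 MHz mod fs = 31 MHz.
31 MHz > fs/2 = 15.825 MHz, folds to fs − 31 MHz = 0.65 MHz.
107.75 MHz mod fs = 12.8 MHz.
12.8 MHz ≤ fs/2 = 15.825 MHz, appears at 12.8 MHz.
36.95 MHz mod fs = 5.3 MHz.
5.3 MHz ≤ fs/2 = 15.825 MHz, appears at 5.3 MHz.
29.9 MHz > fs/2 = 15.825 MHz, folds to fs − 29.9 MHz = 1.75 MHz.
9.8 MHz ≤ fs/2 = 15.825 MHz, passes unchanged.
Distinct values: {0.65 MHz, 1.75 MHz, 5.3 MHz, 9.8 MHz, 12.8 MHz}.

0.65 MHz, 1.75 MHz, 5.3 MHz, 9.8 MHz, 12.8 MHz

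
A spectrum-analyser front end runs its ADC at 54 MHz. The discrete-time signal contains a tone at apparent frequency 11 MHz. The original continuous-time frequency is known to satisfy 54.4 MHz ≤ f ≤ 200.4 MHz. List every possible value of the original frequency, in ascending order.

Frequencies that alias to 11 MHz are k·fs ± 11 MHz for integer k ≥ 0.
k=0: 11 MHz.
k=1: 43 MHz, 65 MHz.
k=2: 97 MHz, 119 MHz.
k=3: 151 MHz, 173 MHz.
k=4: 205 MHz, 227 MHz.
Within [54.4 MHz, 200.4 MHz]: 65 MHz, 97 MHz, 119 MHz, 151 MHz, 173 MHz.

65 MHz, 97 MHz, 119 MHz, 151 MHz, 173 MHz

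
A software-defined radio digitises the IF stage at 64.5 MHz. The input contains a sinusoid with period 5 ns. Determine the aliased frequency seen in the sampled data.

T = 5 ns → f = 1/T = 200 MHz.
200 MHz mod fs = 6.5 MHz.
6.5 MHz ≤ fs/2 = 32.25 MHz, appears at 6.5 MHz.

6.5 MHz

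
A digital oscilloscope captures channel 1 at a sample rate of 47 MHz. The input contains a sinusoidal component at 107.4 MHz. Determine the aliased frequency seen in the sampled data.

107.4 MHz mod fs = 13.4 MHz.
13.4 MHz ≤ fs/2 = 23.5 MHz, appears at 13.4 MHz.

13.4 MHz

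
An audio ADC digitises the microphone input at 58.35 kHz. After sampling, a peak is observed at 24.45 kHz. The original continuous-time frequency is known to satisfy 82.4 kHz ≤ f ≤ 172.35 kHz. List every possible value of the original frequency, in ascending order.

82.8 kHz, 92.25 kHz, 141.15 kHz, 150.6 kHz

Frequencies that alias to 24.45 kHz are k·fs ± 24.45 kHz for integer k ≥ 0.
k=0: 24.45 kHz.
k=1: 33.9 kHz, 82.8 kHz.
k=2: 92.25 kHz, 141.15 kHz.
k=3: 150.6 kHz, 199.5 kHz.
k=4: 208.95 kHz, 257.85 kHz.
Within [82.4 kHz, 172.35 kHz]: 82.8 kHz, 92.25 kHz, 141.15 kHz, 150.6 kHz.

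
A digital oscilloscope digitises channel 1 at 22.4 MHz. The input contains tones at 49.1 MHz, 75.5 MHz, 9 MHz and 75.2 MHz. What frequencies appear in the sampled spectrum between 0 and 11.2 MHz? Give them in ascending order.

fs/2 = 11.2 MHz.
49.1 MHz mod fs = 4.3 MHz.
4.3 MHz ≤ fs/2 = 11.2 MHz, appears at 4.3 MHz.
75.5 MHz mod fs = 8.3 MHz.
8.3 MHz ≤ fs/2 = 11.2 MHz, appears at 8.3 MHz.
9 MHz ≤ fs/2 = 11.2 MHz, passes unchanged.
75.2 MHz mod fs = 8 MHz.
8 MHz ≤ fs/2 = 11.2 MHz, appears at 8 MHz.
Distinct values: {4.3 MHz, 8 MHz, 8.3 MHz, 9 MHz}.

4.3 MHz, 8 MHz, 8.3 MHz, 9 MHz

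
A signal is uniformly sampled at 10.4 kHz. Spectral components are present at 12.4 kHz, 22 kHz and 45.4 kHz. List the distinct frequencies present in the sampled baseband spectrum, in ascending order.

fs/2 = 5.2 kHz.
12.4 kHz mod fs = 2 kHz.
2 kHz ≤ fs/2 = 5.2 kHz, appears at 2 kHz.
22 kHz mod fs = 1.2 kHz.
1.2 kHz ≤ fs/2 = 5.2 kHz, appears at 1.2 kHz.
45.4 kHz mod fs = 3.8 kHz.
3.8 kHz ≤ fs/2 = 5.2 kHz, appears at 3.8 kHz.
Distinct values: {1.2 kHz, 2 kHz, 3.8 kHz}.

1.2 kHz, 2 kHz, 3.8 kHz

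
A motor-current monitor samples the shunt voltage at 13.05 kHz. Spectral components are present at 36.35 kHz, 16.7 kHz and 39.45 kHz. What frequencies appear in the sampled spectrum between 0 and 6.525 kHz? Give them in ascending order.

0.3 kHz, 2.8 kHz, 3.65 kHz

fs/2 = 6.525 kHz.
36.35 kHz mod fs = 10.25 kHz.
10.25 kHz > fs/2 = 6.525 kHz, folds to fs − 10.25 kHz = 2.8 kHz.
16.7 kHz mod fs = 3.65 kHz.
3.65 kHz ≤ fs/2 = 6.525 kHz, appears at 3.65 kHz.
39.45 kHz mod fs = 0.3 kHz.
0.3 kHz ≤ fs/2 = 6.525 kHz, appears at 0.3 kHz.
Distinct values: {0.3 kHz, 2.8 kHz, 3.65 kHz}.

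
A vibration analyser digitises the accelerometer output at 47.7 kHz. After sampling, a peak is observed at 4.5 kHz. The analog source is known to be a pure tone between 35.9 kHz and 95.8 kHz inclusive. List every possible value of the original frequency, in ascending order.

43.2 kHz, 52.2 kHz, 90.9 kHz

Frequencies that alias to 4.5 kHz are k·fs ± 4.5 kHz for integer k ≥ 0.
k=0: 4.5 kHz.
k=1: 43.2 kHz, 52.2 kHz.
k=2: 90.9 kHz, 99.9 kHz.
k=3: 138.6 kHz, 147.6 kHz.
Within [35.9 kHz, 95.8 kHz]: 43.2 kHz, 52.2 kHz, 90.9 kHz.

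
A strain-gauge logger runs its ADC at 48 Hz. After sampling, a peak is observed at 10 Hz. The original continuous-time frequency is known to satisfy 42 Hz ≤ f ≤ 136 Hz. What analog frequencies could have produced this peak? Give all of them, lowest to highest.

58 Hz, 86 Hz, 106 Hz, 134 Hz

Frequencies that alias to 10 Hz are k·fs ± 10 Hz for integer k ≥ 0.
k=0: 10 Hz.
k=1: 38 Hz, 58 Hz.
k=2: 86 Hz, 106 Hz.
k=3: 134 Hz, 154 Hz.
k=4: 182 Hz, 202 Hz.
Within [42 Hz, 136 Hz]: 58 Hz, 86 Hz, 106 Hz, 134 Hz.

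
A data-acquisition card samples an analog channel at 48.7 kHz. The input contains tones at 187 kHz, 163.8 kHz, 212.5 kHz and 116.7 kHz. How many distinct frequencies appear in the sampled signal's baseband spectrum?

3

fs/2 = 24.35 kHz.
187 kHz mod fs = 40.9 kHz.
40.9 kHz > fs/2 = 24.35 kHz, folds to fs − 40.9 kHz = 7.8 kHz.
163.8 kHz mod fs = 17.7 kHz.
17.7 kHz ≤ fs/2 = 24.35 kHz, appears at 17.7 kHz.
212.5 kHz mod fs = 17.7 kHz.
17.7 kHz ≤ fs/2 = 24.35 kHz, appears at 17.7 kHz.
116.7 kHz mod fs = 19.3 kHz.
19.3 kHz ≤ fs/2 = 24.35 kHz, appears at 19.3 kHz.
Distinct values: {7.8 kHz, 17.7 kHz, 19.3 kHz} → 3.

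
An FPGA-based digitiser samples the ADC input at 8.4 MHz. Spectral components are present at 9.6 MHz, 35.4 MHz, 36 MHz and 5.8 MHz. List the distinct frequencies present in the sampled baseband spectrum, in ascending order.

fs/2 = 4.2 MHz.
9.6 MHz mod fs = 1.2 MHz.
1.2 MHz ≤ fs/2 = 4.2 MHz, appears at 1.2 MHz.
35.4 MHz mod fs = 1.8 MHz.
1.8 MHz ≤ fs/2 = 4.2 MHz, appears at 1.8 MHz.
36 MHz mod fs = 2.4 MHz.
2.4 MHz ≤ fs/2 = 4.2 MHz, appears at 2.4 MHz.
5.8 MHz > fs/2 = 4.2 MHz, folds to fs − 5.8 MHz = 2.6 MHz.
Distinct values: {1.2 MHz, 1.8 MHz, 2.4 MHz, 2.6 MHz}.

1.2 MHz, 1.8 MHz, 2.4 MHz, 2.6 MHz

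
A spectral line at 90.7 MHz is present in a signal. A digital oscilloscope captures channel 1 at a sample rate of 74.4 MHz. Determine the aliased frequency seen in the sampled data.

16.3 MHz

90.7 MHz mod fs = 16.3 MHz.
16.3 MHz ≤ fs/2 = 37.2 MHz, appears at 16.3 MHz.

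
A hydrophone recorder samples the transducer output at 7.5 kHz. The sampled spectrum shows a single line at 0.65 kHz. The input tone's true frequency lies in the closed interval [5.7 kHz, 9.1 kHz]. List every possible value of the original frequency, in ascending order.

6.85 kHz, 8.15 kHz

Frequencies that alias to 0.65 kHz are k·fs ± 0.65 kHz for integer k ≥ 0.
k=0: 0.65 kHz.
k=1: 6.85 kHz, 8.15 kHz.
k=2: 14.35 kHz, 15.65 kHz.
Within [5.7 kHz, 9.1 kHz]: 6.85 kHz, 8.15 kHz.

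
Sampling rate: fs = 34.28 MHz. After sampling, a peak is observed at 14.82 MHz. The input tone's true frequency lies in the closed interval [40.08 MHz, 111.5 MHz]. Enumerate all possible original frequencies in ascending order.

49.1 MHz, 53.74 MHz, 83.38 MHz, 88.02 MHz

Frequencies that alias to 14.82 MHz are k·fs ± 14.82 MHz for integer k ≥ 0.
k=0: 14.82 MHz.
k=1: 19.46 MHz, 49.1 MHz.
k=2: 53.74 MHz, 83.38 MHz.
k=3: 88.02 MHz, 117.66 MHz.
k=4: 122.3 MHz, 151.94 MHz.
Within [40.08 MHz, 111.5 MHz]: 49.1 MHz, 53.74 MHz, 83.38 MHz, 88.02 MHz.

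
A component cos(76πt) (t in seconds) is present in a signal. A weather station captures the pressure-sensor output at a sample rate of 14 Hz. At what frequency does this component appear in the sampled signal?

ω = 76π rad/s → f = ω/(2π) = 38 Hz.
38 Hz mod fs = 10 Hz.
10 Hz > fs/2 = 7 Hz, folds to fs − 10 Hz = 4 Hz.

4 Hz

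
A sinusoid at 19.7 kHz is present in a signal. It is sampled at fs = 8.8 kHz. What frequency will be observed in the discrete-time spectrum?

2.1 kHz

19.7 kHz mod fs = 2.1 kHz.
2.1 kHz ≤ fs/2 = 4.4 kHz, appears at 2.1 kHz.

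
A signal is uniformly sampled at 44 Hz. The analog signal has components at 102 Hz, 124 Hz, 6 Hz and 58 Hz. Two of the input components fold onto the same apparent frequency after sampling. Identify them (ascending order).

fs/2 = 22 Hz.
102 Hz mod fs = 14 Hz.
14 Hz ≤ fs/2 = 22 Hz, appears at 14 Hz.
124 Hz mod fs = 36 Hz.
36 Hz > fs/2 = 22 Hz, folds to fs − 36 Hz = 8 Hz.
6 Hz ≤ fs/2 = 22 Hz, passes unchanged.
58 Hz mod fs = 14 Hz.
14 Hz ≤ fs/2 = 22 Hz, appears at 14 Hz.
58 Hz and 102 Hz both map to 14 Hz.

58 Hz, 102 Hz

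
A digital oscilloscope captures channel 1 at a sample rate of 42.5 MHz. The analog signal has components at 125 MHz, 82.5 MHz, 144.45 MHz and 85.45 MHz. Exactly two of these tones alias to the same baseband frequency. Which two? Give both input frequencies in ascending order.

fs/2 = 21.25 MHz.
125 MHz mod fs = 40 MHz.
40 MHz > fs/2 = 21.25 MHz, folds to fs − 40 MHz = 2.5 MHz.
82.5 MHz mod fs = 40 MHz.
40 MHz > fs/2 = 21.25 MHz, folds to fs − 40 MHz = 2.5 MHz.
144.45 MHz mod fs = 16.95 MHz.
16.95 MHz ≤ fs/2 = 21.25 MHz, appears at 16.95 MHz.
85.45 MHz mod fs = 0.45 MHz.
0.45 MHz ≤ fs/2 = 21.25 MHz, appears at 0.45 MHz.
82.5 MHz and 125 MHz both map to 2.5 MHz.

82.5 MHz, 125 MHz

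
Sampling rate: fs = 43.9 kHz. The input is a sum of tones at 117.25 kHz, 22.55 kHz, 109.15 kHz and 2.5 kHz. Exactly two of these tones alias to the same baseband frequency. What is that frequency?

21.35 kHz

fs/2 = 21.95 kHz.
117.25 kHz mod fs = 29.45 kHz.
29.45 kHz > fs/2 = 21.95 kHz, folds to fs − 29.45 kHz = 14.45 kHz.
22.55 kHz > fs/2 = 21.95 kHz, folds to fs − 22.55 kHz = 21.35 kHz.
109.15 kHz mod fs = 21.35 kHz.
21.35 kHz ≤ fs/2 = 21.95 kHz, appears at 21.35 kHz.
2.5 kHz ≤ fs/2 = 21.95 kHz, passes unchanged.
22.55 kHz and 109.15 kHz both map to 21.35 kHz.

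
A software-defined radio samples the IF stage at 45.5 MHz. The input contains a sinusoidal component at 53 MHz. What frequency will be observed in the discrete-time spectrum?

53 MHz mod fs = 7.5 MHz.
7.5 MHz ≤ fs/2 = 22.75 MHz, appears at 7.5 MHz.

7.5 MHz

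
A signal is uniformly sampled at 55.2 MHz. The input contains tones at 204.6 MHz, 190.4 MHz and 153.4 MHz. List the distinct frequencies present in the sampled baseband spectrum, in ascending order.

fs/2 = 27.6 MHz.
204.6 MHz mod fs = 39 MHz.
39 MHz > fs/2 = 27.6 MHz, folds to fs − 39 MHz = 16.2 MHz.
190.4 MHz mod fs = 24.8 MHz.
24.8 MHz ≤ fs/2 = 27.6 MHz, appears at 24.8 MHz.
153.4 MHz mod fs = 43 MHz.
43 MHz > fs/2 = 27.6 MHz, folds to fs − 43 MHz = 12.2 MHz.
Distinct values: {12.2 MHz, 16.2 MHz, 24.8 MHz}.

12.2 MHz, 16.2 MHz, 24.8 MHz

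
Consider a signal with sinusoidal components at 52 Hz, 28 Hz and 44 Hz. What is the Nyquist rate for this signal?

Highest-frequency component: 52 Hz.
Nyquist rate = 2 × 52 Hz = 104 Hz.

104 Hz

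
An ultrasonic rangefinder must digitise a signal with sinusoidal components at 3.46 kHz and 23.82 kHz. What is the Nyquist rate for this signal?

Highest-frequency component: 23.82 kHz.
Nyquist rate = 2 × 23.82 kHz = 47.64 kHz.

47.64 kHz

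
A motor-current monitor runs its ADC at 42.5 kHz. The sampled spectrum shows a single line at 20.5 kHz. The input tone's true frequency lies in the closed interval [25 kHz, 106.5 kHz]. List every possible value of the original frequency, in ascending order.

Frequencies that alias to 20.5 kHz are k·fs ± 20.5 kHz for integer k ≥ 0.
k=0: 20.5 kHz.
k=1: 22 kHz, 63 kHz.
k=2: 64.5 kHz, 105.5 kHz.
k=3: 107 kHz, 148 kHz.
Within [25 kHz, 106.5 kHz]: 63 kHz, 64.5 kHz, 105.5 kHz.

63 kHz, 64.5 kHz, 105.5 kHz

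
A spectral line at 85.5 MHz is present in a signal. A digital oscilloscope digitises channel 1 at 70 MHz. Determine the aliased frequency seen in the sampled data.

15.5 MHz

85.5 MHz mod fs = 15.5 MHz.
15.5 MHz ≤ fs/2 = 35 MHz, appears at 15.5 MHz.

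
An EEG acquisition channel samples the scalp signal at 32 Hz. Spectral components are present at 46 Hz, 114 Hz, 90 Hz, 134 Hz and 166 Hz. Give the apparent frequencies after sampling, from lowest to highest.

fs/2 = 16 Hz.
46 Hz mod fs = 14 Hz.
14 Hz ≤ fs/2 = 16 Hz, appears at 14 Hz.
114 Hz mod fs = 18 Hz.
18 Hz > fs/2 = 16 Hz, folds to fs − 18 Hz = 14 Hz.
90 Hz mod fs = 26 Hz.
26 Hz > fs/2 = 16 Hz, folds to fs − 26 Hz = 6 Hz.
134 Hz mod fs = 6 Hz.
6 Hz ≤ fs/2 = 16 Hz, appears at 6 Hz.
166 Hz mod fs = 6 Hz.
6 Hz ≤ fs/2 = 16 Hz, appears at 6 Hz.
Distinct values: {6 Hz, 14 Hz}.

6 Hz, 14 Hz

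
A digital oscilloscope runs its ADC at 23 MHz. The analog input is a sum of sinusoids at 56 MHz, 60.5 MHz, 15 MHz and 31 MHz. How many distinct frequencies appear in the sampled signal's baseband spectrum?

fs/2 = 11.5 MHz.
56 MHz mod fs = 10 MHz.
10 MHz ≤ fs/2 = 11.5 MHz, appears at 10 MHz.
60.5 MHz mod fs = 14.5 MHz.
14.5 MHz > fs/2 = 11.5 MHz, folds to fs − 14.5 MHz = 8.5 MHz.
15 MHz > fs/2 = 11.5 MHz, folds to fs − 15 MHz = 8 MHz.
31 MHz mod fs = 8 MHz.
8 MHz ≤ fs/2 = 11.5 MHz, appears at 8 MHz.
Distinct values: {8 MHz, 8.5 MHz, 10 MHz} → 3.

3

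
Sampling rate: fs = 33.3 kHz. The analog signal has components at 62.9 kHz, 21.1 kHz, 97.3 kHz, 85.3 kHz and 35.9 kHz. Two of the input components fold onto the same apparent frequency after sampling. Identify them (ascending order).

fs/2 = 16.65 kHz.
62.9 kHz mod fs = 29.6 kHz.
29.6 kHz > fs/2 = 16.65 kHz, folds to fs − 29.6 kHz = 3.7 kHz.
21.1 kHz > fs/2 = 16.65 kHz, folds to fs − 21.1 kHz = 12.2 kHz.
97.3 kHz mod fs = 30.7 kHz.
30.7 kHz > fs/2 = 16.65 kHz, folds to fs − 30.7 kHz = 2.6 kHz.
85.3 kHz mod fs = 18.7 kHz.
18.7 kHz > fs/2 = 16.65 kHz, folds to fs − 18.7 kHz = 14.6 kHz.
35.9 kHz mod fs = 2.6 kHz.
2.6 kHz ≤ fs/2 = 16.65 kHz, appears at 2.6 kHz.
35.9 kHz and 97.3 kHz both map to 2.6 kHz.

35.9 kHz, 97.3 kHz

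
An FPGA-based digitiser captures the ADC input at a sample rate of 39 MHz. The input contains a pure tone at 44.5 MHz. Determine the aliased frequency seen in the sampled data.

44.5 MHz mod fs = 5.5 MHz.
5.5 MHz ≤ fs/2 = 19.5 MHz, appears at 5.5 MHz.

5.5 MHz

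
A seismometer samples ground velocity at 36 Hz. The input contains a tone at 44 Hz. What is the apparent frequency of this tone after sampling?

44 Hz mod fs = 8 Hz.
8 Hz ≤ fs/2 = 18 Hz, appears at 8 Hz.

8 Hz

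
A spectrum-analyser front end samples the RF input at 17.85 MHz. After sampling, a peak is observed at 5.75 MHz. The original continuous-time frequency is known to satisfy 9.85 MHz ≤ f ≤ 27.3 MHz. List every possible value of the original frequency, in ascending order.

Frequencies that alias to 5.75 MHz are k·fs ± 5.75 MHz for integer k ≥ 0.
k=0: 5.75 MHz.
k=1: 12.1 MHz, 23.6 MHz.
k=2: 29.95 MHz, 41.45 MHz.
Within [9.85 MHz, 27.3 MHz]: 12.1 MHz, 23.6 MHz.

12.1 MHz, 23.6 MHz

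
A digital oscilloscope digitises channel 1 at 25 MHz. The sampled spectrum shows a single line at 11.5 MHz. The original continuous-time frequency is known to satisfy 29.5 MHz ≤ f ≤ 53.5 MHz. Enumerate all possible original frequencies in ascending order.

Frequencies that alias to 11.5 MHz are k·fs ± 11.5 MHz for integer k ≥ 0.
k=0: 11.5 MHz.
k=1: 13.5 MHz, 36.5 MHz.
k=2: 38.5 MHz, 61.5 MHz.
k=3: 63.5 MHz, 86.5 MHz.
Within [29.5 MHz, 53.5 MHz]: 36.5 MHz, 38.5 MHz.

36.5 MHz, 38.5 MHz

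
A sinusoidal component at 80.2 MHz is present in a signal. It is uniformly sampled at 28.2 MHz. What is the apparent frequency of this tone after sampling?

4.4 MHz

80.2 MHz mod fs = 23.8 MHz.
23.8 MHz > fs/2 = 14.1 MHz, folds to fs − 23.8 MHz = 4.4 MHz.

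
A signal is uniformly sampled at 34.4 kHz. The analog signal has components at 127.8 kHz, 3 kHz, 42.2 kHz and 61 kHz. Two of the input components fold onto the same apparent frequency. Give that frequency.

7.8 kHz

fs/2 = 17.2 kHz.
127.8 kHz mod fs = 24.6 kHz.
24.6 kHz > fs/2 = 17.2 kHz, folds to fs − 24.6 kHz = 9.8 kHz.
3 kHz ≤ fs/2 = 17.2 kHz, passes unchanged.
42.2 kHz mod fs = 7.8 kHz.
7.8 kHz ≤ fs/2 = 17.2 kHz, appears at 7.8 kHz.
61 kHz mod fs = 26.6 kHz.
26.6 kHz > fs/2 = 17.2 kHz, folds to fs − 26.6 kHz = 7.8 kHz.
42.2 kHz and 61 kHz both map to 7.8 kHz.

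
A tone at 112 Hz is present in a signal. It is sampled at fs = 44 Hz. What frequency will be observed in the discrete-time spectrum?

112 Hz mod fs = 24 Hz.
24 Hz > fs/2 = 22 Hz, folds to fs − 24 Hz = 20 Hz.

20 Hz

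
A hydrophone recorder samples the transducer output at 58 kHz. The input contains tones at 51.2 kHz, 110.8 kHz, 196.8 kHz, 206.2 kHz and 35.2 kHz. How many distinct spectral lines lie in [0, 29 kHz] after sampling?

fs/2 = 29 kHz.
51.2 kHz > fs/2 = 29 kHz, folds to fs − 51.2 kHz = 6.8 kHz.
110.8 kHz mod fs = 52.8 kHz.
52.8 kHz > fs/2 = 29 kHz, folds to fs − 52.8 kHz = 5.2 kHz.
196.8 kHz mod fs = 22.8 kHz.
22.8 kHz ≤ fs/2 = 29 kHz, appears at 22.8 kHz.
206.2 kHz mod fs = 32.2 kHz.
32.2 kHz > fs/2 = 29 kHz, folds to fs − 32.2 kHz = 25.8 kHz.
35.2 kHz > fs/2 = 29 kHz, folds to fs − 35.2 kHz = 22.8 kHz.
Distinct values: {5.2 kHz, 6.8 kHz, 22.8 kHz, 25.8 kHz} → 4.

4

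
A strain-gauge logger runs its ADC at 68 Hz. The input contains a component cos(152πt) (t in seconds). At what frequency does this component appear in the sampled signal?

ω = 152π rad/s → f = ω/(2π) = 76 Hz.
76 Hz mod fs = 8 Hz.
8 Hz ≤ fs/2 = 34 Hz, appears at 8 Hz.

8 Hz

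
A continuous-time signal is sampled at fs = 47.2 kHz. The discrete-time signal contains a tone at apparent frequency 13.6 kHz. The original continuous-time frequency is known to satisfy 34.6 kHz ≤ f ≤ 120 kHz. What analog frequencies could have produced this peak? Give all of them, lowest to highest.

60.8 kHz, 80.8 kHz, 108 kHz

Frequencies that alias to 13.6 kHz are k·fs ± 13.6 kHz for integer k ≥ 0.
k=0: 13.6 kHz.
k=1: 33.6 kHz, 60.8 kHz.
k=2: 80.8 kHz, 108 kHz.
k=3: 128 kHz, 155.2 kHz.
Within [34.6 kHz, 120 kHz]: 60.8 kHz, 80.8 kHz, 108 kHz.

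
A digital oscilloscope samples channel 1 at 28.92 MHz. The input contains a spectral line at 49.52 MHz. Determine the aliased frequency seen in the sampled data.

49.52 MHz mod fs = 20.6 MHz.
20.6 MHz > fs/2 = 14.46 MHz, folds to fs − 20.6 MHz = 8.32 MHz.

8.32 MHz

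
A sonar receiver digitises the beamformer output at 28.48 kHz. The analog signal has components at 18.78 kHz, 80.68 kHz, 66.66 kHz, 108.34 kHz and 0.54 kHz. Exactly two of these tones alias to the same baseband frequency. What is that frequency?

9.7 kHz

fs/2 = 14.24 kHz.
18.78 kHz > fs/2 = 14.24 kHz, folds to fs − 18.78 kHz = 9.7 kHz.
80.68 kHz mod fs = 23.72 kHz.
23.72 kHz > fs/2 = 14.24 kHz, folds to fs − 23.72 kHz = 4.76 kHz.
66.66 kHz mod fs = 9.7 kHz.
9.7 kHz ≤ fs/2 = 14.24 kHz, appears at 9.7 kHz.
108.34 kHz mod fs = 22.9 kHz.
22.9 kHz > fs/2 = 14.24 kHz, folds to fs − 22.9 kHz = 5.58 kHz.
0.54 kHz ≤ fs/2 = 14.24 kHz, passes unchanged.
18.78 kHz and 66.66 kHz both map to 9.7 kHz.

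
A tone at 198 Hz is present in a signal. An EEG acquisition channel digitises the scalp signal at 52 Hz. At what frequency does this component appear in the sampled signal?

198 Hz mod fs = 42 Hz.
42 Hz > fs/2 = 26 Hz, folds to fs − 42 Hz = 10 Hz.

10 Hz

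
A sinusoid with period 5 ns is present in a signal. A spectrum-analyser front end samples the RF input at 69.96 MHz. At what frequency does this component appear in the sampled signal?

9.88 MHz

T = 5 ns → f = 1/T = 200 MHz.
200 MHz mod fs = 60.08 MHz.
60.08 MHz > fs/2 = 34.98 MHz, folds to fs − 60.08 MHz = 9.88 MHz.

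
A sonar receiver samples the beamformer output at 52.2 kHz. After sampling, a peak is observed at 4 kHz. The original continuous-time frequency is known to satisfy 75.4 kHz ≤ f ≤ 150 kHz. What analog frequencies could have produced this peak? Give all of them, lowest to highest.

100.4 kHz, 108.4 kHz

Frequencies that alias to 4 kHz are k·fs ± 4 kHz for integer k ≥ 0.
k=0: 4 kHz.
k=1: 48.2 kHz, 56.2 kHz.
k=2: 100.4 kHz, 108.4 kHz.
k=3: 152.6 kHz, 160.6 kHz.
Within [75.4 kHz, 150 kHz]: 100.4 kHz, 108.4 kHz.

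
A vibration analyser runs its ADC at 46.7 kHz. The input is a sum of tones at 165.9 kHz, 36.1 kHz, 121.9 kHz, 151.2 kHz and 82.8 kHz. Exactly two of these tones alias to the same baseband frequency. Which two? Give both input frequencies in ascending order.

36.1 kHz, 82.8 kHz

fs/2 = 23.35 kHz.
165.9 kHz mod fs = 25.8 kHz.
25.8 kHz > fs/2 = 23.35 kHz, folds to fs − 25.8 kHz = 20.9 kHz.
36.1 kHz > fs/2 = 23.35 kHz, folds to fs − 36.1 kHz = 10.6 kHz.
121.9 kHz mod fs = 28.5 kHz.
28.5 kHz > fs/2 = 23.35 kHz, folds to fs − 28.5 kHz = 18.2 kHz.
151.2 kHz mod fs = 11.1 kHz.
11.1 kHz ≤ fs/2 = 23.35 kHz, appears at 11.1 kHz.
82.8 kHz mod fs = 36.1 kHz.
36.1 kHz > fs/2 = 23.35 kHz, folds to fs − 36.1 kHz = 10.6 kHz.
36.1 kHz and 82.8 kHz both map to 10.6 kHz.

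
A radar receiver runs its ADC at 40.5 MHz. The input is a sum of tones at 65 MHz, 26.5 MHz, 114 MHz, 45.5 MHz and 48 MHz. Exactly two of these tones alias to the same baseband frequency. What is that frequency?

fs/2 = 20.25 MHz.
65 MHz mod fs = 24.5 MHz.
24.5 MHz > fs/2 = 20.25 MHz, folds to fs − 24.5 MHz = 16 MHz.
26.5 MHz > fs/2 = 20.25 MHz, folds to fs − 26.5 MHz = 14 MHz.
114 MHz mod fs = 33 MHz.
33 MHz > fs/2 = 20.25 MHz, folds to fs − 33 MHz = 7.5 MHz.
45.5 MHz mod fs = 5 MHz.
5 MHz ≤ fs/2 = 20.25 MHz, appears at 5 MHz.
48 MHz mod fs = 7.5 MHz.
7.5 MHz ≤ fs/2 = 20.25 MHz, appears at 7.5 MHz.
48 MHz and 114 MHz both map to 7.5 MHz.

7.5 MHz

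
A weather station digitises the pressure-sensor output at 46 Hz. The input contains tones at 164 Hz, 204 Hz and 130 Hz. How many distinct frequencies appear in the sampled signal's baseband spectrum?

fs/2 = 23 Hz.
164 Hz mod fs = 26 Hz.
26 Hz > fs/2 = 23 Hz, folds to fs − 26 Hz = 20 Hz.
204 Hz mod fs = 20 Hz.
20 Hz ≤ fs/2 = 23 Hz, appears at 20 Hz.
130 Hz mod fs = 38 Hz.
38 Hz > fs/2 = 23 Hz, folds to fs − 38 Hz = 8 Hz.
Distinct values: {8 Hz, 20 Hz} → 2.

2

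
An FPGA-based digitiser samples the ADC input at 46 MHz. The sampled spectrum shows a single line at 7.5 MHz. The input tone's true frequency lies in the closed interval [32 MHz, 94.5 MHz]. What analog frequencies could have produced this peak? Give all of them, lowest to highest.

38.5 MHz, 53.5 MHz, 84.5 MHz

Frequencies that alias to 7.5 MHz are k·fs ± 7.5 MHz for integer k ≥ 0.
k=0: 7.5 MHz.
k=1: 38.5 MHz, 53.5 MHz.
k=2: 84.5 MHz, 99.5 MHz.
k=3: 130.5 MHz, 145.5 MHz.
Within [32 MHz, 94.5 MHz]: 38.5 MHz, 53.5 MHz, 84.5 MHz.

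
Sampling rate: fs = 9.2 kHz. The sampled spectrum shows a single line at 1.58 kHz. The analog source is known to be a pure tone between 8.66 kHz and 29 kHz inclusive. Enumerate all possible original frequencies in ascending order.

10.78 kHz, 16.82 kHz, 19.98 kHz, 26.02 kHz

Frequencies that alias to 1.58 kHz are k·fs ± 1.58 kHz for integer k ≥ 0.
k=0: 1.58 kHz.
k=1: 7.62 kHz, 10.78 kHz.
k=2: 16.82 kHz, 19.98 kHz.
k=3: 26.02 kHz, 29.18 kHz.
k=4: 35.22 kHz, 38.38 kHz.
Within [8.66 kHz, 29 kHz]: 10.78 kHz, 16.82 kHz, 19.98 kHz, 26.02 kHz.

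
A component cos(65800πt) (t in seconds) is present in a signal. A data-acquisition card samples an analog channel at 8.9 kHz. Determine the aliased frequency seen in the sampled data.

ω = 65800π rad/s → f = ω/(2π) = 32900 Hz = 32.9 kHz.
32.9 kHz mod fs = 6.2 kHz.
6.2 kHz > fs/2 = 4.45 kHz, folds to fs − 6.2 kHz = 2.7 kHz.

2.7 kHz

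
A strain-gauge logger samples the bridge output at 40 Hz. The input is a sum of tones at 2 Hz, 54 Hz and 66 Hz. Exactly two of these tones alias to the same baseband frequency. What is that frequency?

fs/2 = 20 Hz.
2 Hz ≤ fs/2 = 20 Hz, passes unchanged.
54 Hz mod fs = 14 Hz.
14 Hz ≤ fs/2 = 20 Hz, appears at 14 Hz.
66 Hz mod fs = 26 Hz.
26 Hz > fs/2 = 20 Hz, folds to fs − 26 Hz = 14 Hz.
54 Hz and 66 Hz both map to 14 Hz.

14 Hz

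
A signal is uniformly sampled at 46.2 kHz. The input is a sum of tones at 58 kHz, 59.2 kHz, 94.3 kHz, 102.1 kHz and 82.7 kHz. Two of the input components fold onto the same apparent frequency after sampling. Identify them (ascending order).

82.7 kHz, 102.1 kHz

fs/2 = 23.1 kHz.
58 kHz mod fs = 11.8 kHz.
11.8 kHz ≤ fs/2 = 23.1 kHz, appears at 11.8 kHz.
59.2 kHz mod fs = 13 kHz.
13 kHz ≤ fs/2 = 23.1 kHz, appears at 13 kHz.
94.3 kHz mod fs = 1.9 kHz.
1.9 kHz ≤ fs/2 = 23.1 kHz, appears at 1.9 kHz.
102.1 kHz mod fs = 9.7 kHz.
9.7 kHz ≤ fs/2 = 23.1 kHz, appears at 9.7 kHz.
82.7 kHz mod fs = 36.5 kHz.
36.5 kHz > fs/2 = 23.1 kHz, folds to fs − 36.5 kHz = 9.7 kHz.
82.7 kHz and 102.1 kHz both map to 9.7 kHz.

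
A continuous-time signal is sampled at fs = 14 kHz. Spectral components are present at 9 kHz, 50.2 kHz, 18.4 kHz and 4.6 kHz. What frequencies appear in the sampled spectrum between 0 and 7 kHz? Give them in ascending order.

fs/2 = 7 kHz.
9 kHz > fs/2 = 7 kHz, folds to fs − 9 kHz = 5 kHz.
50.2 kHz mod fs = 8.2 kHz.
8.2 kHz > fs/2 = 7 kHz, folds to fs − 8.2 kHz = 5.8 kHz.
18.4 kHz mod fs = 4.4 kHz.
4.4 kHz ≤ fs/2 = 7 kHz, appears at 4.4 kHz.
4.6 kHz ≤ fs/2 = 7 kHz, passes unchanged.
Distinct values: {4.4 kHz, 4.6 kHz, 5 kHz, 5.8 kHz}.

4.4 kHz, 4.6 kHz, 5 kHz, 5.8 kHz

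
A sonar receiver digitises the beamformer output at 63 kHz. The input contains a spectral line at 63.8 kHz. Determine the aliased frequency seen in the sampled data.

0.8 kHz

63.8 kHz mod fs = 0.8 kHz.
0.8 kHz ≤ fs/2 = 31.5 kHz, appears at 0.8 kHz.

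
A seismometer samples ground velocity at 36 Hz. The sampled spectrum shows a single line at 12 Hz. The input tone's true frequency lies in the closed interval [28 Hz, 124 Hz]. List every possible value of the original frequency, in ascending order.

Frequencies that alias to 12 Hz are k·fs ± 12 Hz for integer k ≥ 0.
k=0: 12 Hz.
k=1: 24 Hz, 48 Hz.
k=2: 60 Hz, 84 Hz.
k=3: 96 Hz, 120 Hz.
k=4: 132 Hz, 156 Hz.
Within [28 Hz, 124 Hz]: 48 Hz, 60 Hz, 84 Hz, 96 Hz, 120 Hz.

48 Hz, 60 Hz, 84 Hz, 96 Hz, 120 Hz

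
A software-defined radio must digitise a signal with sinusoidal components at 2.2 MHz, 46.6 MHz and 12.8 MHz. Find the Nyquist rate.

93.2 MHz

Highest-frequency component: 46.6 MHz.
Nyquist rate = 2 × 46.6 MHz = 93.2 MHz.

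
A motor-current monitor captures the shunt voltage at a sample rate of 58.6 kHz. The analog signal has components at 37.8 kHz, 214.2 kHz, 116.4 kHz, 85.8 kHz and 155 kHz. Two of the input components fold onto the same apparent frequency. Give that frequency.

20.8 kHz

fs/2 = 29.3 kHz.
37.8 kHz > fs/2 = 29.3 kHz, folds to fs − 37.8 kHz = 20.8 kHz.
214.2 kHz mod fs = 38.4 kHz.
38.4 kHz > fs/2 = 29.3 kHz, folds to fs − 38.4 kHz = 20.2 kHz.
116.4 kHz mod fs = 57.8 kHz.
57.8 kHz > fs/2 = 29.3 kHz, folds to fs − 57.8 kHz = 0.8 kHz.
85.8 kHz mod fs = 27.2 kHz.
27.2 kHz ≤ fs/2 = 29.3 kHz, appears at 27.2 kHz.
155 kHz mod fs = 37.8 kHz.
37.8 kHz > fs/2 = 29.3 kHz, folds to fs − 37.8 kHz = 20.8 kHz.
37.8 kHz and 155 kHz both map to 20.8 kHz.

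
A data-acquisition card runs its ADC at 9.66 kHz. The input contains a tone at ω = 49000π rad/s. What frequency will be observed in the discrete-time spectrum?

4.48 kHz

ω = 49000π rad/s → f = ω/(2π) = 24500 Hz = 24.5 kHz.
24.5 kHz mod fs = 5.18 kHz.
5.18 kHz > fs/2 = 4.83 kHz, folds to fs − 5.18 kHz = 4.48 kHz.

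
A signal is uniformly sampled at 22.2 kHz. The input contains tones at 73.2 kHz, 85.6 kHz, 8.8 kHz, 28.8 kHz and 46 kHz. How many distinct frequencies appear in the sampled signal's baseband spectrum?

4

fs/2 = 11.1 kHz.
73.2 kHz mod fs = 6.6 kHz.
6.6 kHz ≤ fs/2 = 11.1 kHz, appears at 6.6 kHz.
85.6 kHz mod fs = 19 kHz.
19 kHz > fs/2 = 11.1 kHz, folds to fs − 19 kHz = 3.2 kHz.
8.8 kHz ≤ fs/2 = 11.1 kHz, passes unchanged.
28.8 kHz mod fs = 6.6 kHz.
6.6 kHz ≤ fs/2 = 11.1 kHz, appears at 6.6 kHz.
46 kHz mod fs = 1.6 kHz.
1.6 kHz ≤ fs/2 = 11.1 kHz, appears at 1.6 kHz.
Distinct values: {1.6 kHz, 3.2 kHz, 6.6 kHz, 8.8 kHz} → 4.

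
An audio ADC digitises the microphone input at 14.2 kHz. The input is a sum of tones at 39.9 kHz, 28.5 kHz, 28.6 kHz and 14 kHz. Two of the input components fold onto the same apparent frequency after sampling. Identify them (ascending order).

fs/2 = 7.1 kHz.
39.9 kHz mod fs = 11.5 kHz.
11.5 kHz > fs/2 = 7.1 kHz, folds to fs − 11.5 kHz = 2.7 kHz.
28.5 kHz mod fs = 0.1 kHz.
0.1 kHz ≤ fs/2 = 7.1 kHz, appears at 0.1 kHz.
28.6 kHz mod fs = 0.2 kHz.
0.2 kHz ≤ fs/2 = 7.1 kHz, appears at 0.2 kHz.
14 kHz > fs/2 = 7.1 kHz, folds to fs − 14 kHz = 0.2 kHz.
14 kHz and 28.6 kHz both map to 0.2 kHz.

14 kHz, 28.6 kHz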